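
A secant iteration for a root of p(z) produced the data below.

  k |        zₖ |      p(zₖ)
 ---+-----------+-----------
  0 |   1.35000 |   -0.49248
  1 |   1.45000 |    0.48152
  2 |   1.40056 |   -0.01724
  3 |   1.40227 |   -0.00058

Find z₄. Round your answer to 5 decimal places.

1.40233

z₄ = 1.40227 − (-0.00058)·(1.40227 − 1.40056) / (-0.00058 − (-0.01724))
   = 1.40227 − (-0.0000010)/(0.0166600) = 1.4023295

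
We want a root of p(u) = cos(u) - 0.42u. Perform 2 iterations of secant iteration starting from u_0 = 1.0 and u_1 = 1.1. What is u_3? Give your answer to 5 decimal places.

1.09358

p(1.0) = 0.1203023, p(1.1) = -0.0084039
u_2 = 1.1000000 − (-0.0084039)·(1.1000000 − 1.0000000) / (-0.0084039 − 0.1203023) = 1.1000000 − (-0.0008404)/(-0.1287062) = 1.0934705
p(1.0934705) = 0.0001479
u_3 = 1.0934705 − 0.0001479·(1.0934705 − 1.1000000) / (0.0001479 − (-0.0084039)) = 1.0934705 − (-0.0000010)/(0.0085518) = 1.0935835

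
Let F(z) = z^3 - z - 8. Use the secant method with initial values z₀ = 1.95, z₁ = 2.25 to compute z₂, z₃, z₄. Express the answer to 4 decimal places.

F(1.95) = -2.535125, F(2.25) = 1.140625
z₂ = 2.250000 − 1.140625·(2.250000 − 1.950000) / (1.140625 − (-2.535125)) = 2.250000 − (0.342188)/(3.675750) = 2.156907
F(2.156907) = -0.122444
z₃ = 2.156907 − (-0.122444)·(2.156907 − 2.250000) / (-0.122444 − 1.140625) = 2.156907 − (0.011399)/(-1.263069) = 2.165931
F(2.165931) = -0.004987
z₄ = 2.165931 − (-0.004987)·(2.165931 − 2.156907) / (-0.004987 − (-0.122444)) = 2.165931 − (-0.000045)/(0.117458) = 2.166315

2.1569, 2.1659, 2.1663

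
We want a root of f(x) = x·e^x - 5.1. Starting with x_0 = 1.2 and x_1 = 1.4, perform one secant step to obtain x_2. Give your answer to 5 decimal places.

f(1.2) = -1.1158597, f(1.4) = 0.5772800
x_2 = 1.4000000 − 0.5772800·(1.4000000 − 1.2000000) / (0.5772800 − (-1.1158597)) = 1.4000000 − (0.1154560)/(1.6931396) = 1.3318095

1.33181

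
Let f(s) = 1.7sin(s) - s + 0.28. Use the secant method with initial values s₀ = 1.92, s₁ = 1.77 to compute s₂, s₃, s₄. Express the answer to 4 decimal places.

f(1.92) = -0.042603, f(1.77) = 0.176382
s₂ = 1.770000 − 0.176382·(1.770000 − 1.920000) / (0.176382 − (-0.042603)) = 1.770000 − (-0.026457)/(0.218984) = 1.890818
f(1.890818) = 0.002871
s₃ = 1.890818 − 0.002871·(1.890818 − 1.770000) / (0.002871 − 0.176382) = 1.890818 − (0.000347)/(-0.173511) = 1.892817
f(1.892817) = -0.000200
s₄ = 1.892817 − (-0.000200)·(1.892817 − 1.890818) / (-0.000200 − 0.002871) = 1.892817 − (0.000000)/(-0.003071) = 1.892686

1.8908, 1.8928, 1.8927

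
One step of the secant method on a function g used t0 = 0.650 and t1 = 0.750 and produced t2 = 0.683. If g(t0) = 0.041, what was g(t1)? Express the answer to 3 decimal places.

-0.083

The secant line through (0.650, 0.041) and (0.750, g(t1)) crosses zero at t2 = 0.683.
So (0.650, 0.041), (0.750, g(t1)), (0.683, 0) are collinear:
g(t1) = 0.041 · (0.750 − 0.683) / (0.650 − 0.683) = 0.041 · (0.06700)/(-0.03300) = -0.08324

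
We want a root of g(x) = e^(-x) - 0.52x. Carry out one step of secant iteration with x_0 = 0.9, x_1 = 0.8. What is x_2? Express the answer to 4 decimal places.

g(0.9) = -0.061430, g(0.8) = 0.033329
x_2 = 0.800000 − 0.033329·(0.800000 − 0.900000) / (0.033329 − (-0.061430)) = 0.800000 − (-0.003333)/(0.094759) = 0.835172

0.8352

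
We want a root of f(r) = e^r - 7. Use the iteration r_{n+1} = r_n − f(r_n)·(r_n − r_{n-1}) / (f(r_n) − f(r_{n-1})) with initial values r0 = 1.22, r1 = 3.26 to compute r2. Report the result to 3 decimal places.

f(1.22) = -3.61281, f(3.26) = 19.04954
r2 = 3.26000 − 19.04954·(3.26000 − 1.22000) / (19.04954 − (-3.61281)) = 3.26000 − (38.86106)/(22.66235) = 1.54522

1.545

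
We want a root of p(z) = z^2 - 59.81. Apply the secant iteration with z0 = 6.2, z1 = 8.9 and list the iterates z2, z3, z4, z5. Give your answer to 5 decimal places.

p(6.2) = -21.3700000, p(8.9) = 19.4000000
z2 = 8.9000000 − 19.4000000·(8.9000000 − 6.2000000) / (19.4000000 − (-21.3700000)) = 8.9000000 − (52.3800000)/(40.7700000) = 7.6152318
p(7.6152318) = -1.8182448
z3 = 7.6152318 − (-1.8182448)·(7.6152318 − 8.9000000) / (-1.8182448 − 19.4000000) = 7.6152318 − (2.3360231)/(-21.2182448) = 7.7253268
p(7.7253268) = -0.1293257
z4 = 7.7253268 − (-0.1293257)·(7.7253268 − 7.6152318) / (-0.1293257 − (-1.8182448)) = 7.7253268 − (-0.0142381)/(1.6889191) = 7.7337571
p(7.7337571) = 0.0009992
z5 = 7.7337571 − 0.0009992·(7.7337571 − 7.7253268) / (0.0009992 − (-0.1293257)) = 7.7337571 − (0.0000084)/(0.1303249) = 7.7336925

7.61523, 7.72533, 7.73376, 7.73369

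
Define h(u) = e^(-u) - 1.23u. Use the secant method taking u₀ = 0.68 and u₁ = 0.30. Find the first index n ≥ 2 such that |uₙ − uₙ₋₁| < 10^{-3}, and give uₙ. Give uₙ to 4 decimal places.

h(0.68) = -0.329783, h(0.30) = 0.371818
u₂ = 0.300000 − 0.371818·(-0.380000)/(0.701601) = 0.501384;  |Δ| = 0.201384
h(0.501384) = -0.011010
u₃ = 0.501384 − (-0.011010)·(0.201384)/(-0.382828) = 0.495592;  |Δ| = 0.005792
h(0.495592) = -0.000368
u₄ = 0.495592 − (-0.000368)·(-0.005792)/(0.010642) = 0.495392;  |Δ| = 0.000200
|u₄ − u₃| = 0.000200 < 10^{-3}

n = 4, uₙ = 0.4954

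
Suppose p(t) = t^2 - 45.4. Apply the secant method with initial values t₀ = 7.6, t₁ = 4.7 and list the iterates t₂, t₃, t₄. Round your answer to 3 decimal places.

p(7.6) = 12.36000, p(4.7) = -23.31000
t₂ = 4.70000 − (-23.31000)·(4.70000 − 7.60000) / (-23.31000 − 12.36000) = 4.70000 − (67.59900)/(-35.67000) = 6.59512
p(6.59512) = -1.90437
t₃ = 6.59512 − (-1.90437)·(6.59512 − 4.70000) / (-1.90437 − (-23.31000)) = 6.59512 − (-3.60901)/(21.40563) = 6.76372
p(6.76372) = 0.34795
t₄ = 6.76372 − 0.34795·(6.76372 − 6.59512) / (0.34795 − (-1.90437)) = 6.76372 − (0.05866)/(2.25231) = 6.73768

6.595, 6.764, 6.738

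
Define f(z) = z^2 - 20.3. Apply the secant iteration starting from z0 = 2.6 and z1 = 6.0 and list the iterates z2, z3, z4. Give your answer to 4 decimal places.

f(2.6) = -13.540000, f(6.0) = 15.700000
z2 = 6.000000 − 15.700000·(6.000000 − 2.600000) / (15.700000 − (-13.540000)) = 6.000000 − (53.380000)/(29.240000) = 4.174419
f(4.174419) = -2.874229
z3 = 4.174419 − (-2.874229)·(4.174419 − 6.000000) / (-2.874229 − 15.700000) = 4.174419 − (5.247140)/(-18.574229) = 4.456914
f(4.456914) = -0.435915
z4 = 4.456914 − (-0.435915)·(4.456914 − 4.174419) / (-0.435915 − (-2.874229)) = 4.456914 − (-0.123144)/(2.438314) = 4.507418

4.1744, 4.4569, 4.5074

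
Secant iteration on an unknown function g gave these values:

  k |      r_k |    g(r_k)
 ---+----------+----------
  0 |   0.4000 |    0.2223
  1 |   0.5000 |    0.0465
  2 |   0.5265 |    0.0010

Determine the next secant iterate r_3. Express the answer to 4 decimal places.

0.5271

r_3 = 0.5265 − 0.0010·(0.5265 − 0.5000) / (0.0010 − 0.0465)
   = 0.5265 − (0.000026)/(-0.045500) = 0.527082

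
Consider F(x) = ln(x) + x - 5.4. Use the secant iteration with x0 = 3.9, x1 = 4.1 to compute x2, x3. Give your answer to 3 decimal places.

4.011, 4.011

F(3.9) = -0.13902, F(4.1) = 0.11099
x2 = 4.10000 − 0.11099·(4.10000 − 3.90000) / (0.11099 − (-0.13902)) = 4.10000 − (0.02220)/(0.25001) = 4.01121
F(4.01121) = 0.00031
x3 = 4.01121 − 0.00031·(4.01121 − 4.10000) / (0.00031 − 0.11099) = 4.01121 − (-0.00003)/(-0.11068) = 4.01097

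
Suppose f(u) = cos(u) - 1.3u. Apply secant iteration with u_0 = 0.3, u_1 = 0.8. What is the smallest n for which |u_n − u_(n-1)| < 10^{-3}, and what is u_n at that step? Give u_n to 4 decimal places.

n = 4, u_n = 0.6242

f(0.3) = 0.565336, f(0.8) = -0.343293
u_2 = 0.800000 − (-0.343293)·(0.500000)/(-0.908630) = 0.611093;  |Δ| = 0.188907
f(0.611093) = 0.024601
u_3 = 0.611093 − 0.024601·(-0.188907)/(0.367894) = 0.623725;  |Δ| = 0.012632
f(0.623725) = 0.000866
u_4 = 0.623725 − 0.000866·(0.012632)/(-0.023735) = 0.624186;  |Δ| = 0.000461
|u_4 − u_3| = 0.000461 < 10^{-3}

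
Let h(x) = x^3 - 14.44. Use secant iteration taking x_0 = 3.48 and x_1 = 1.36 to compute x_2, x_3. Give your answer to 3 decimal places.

h(3.48) = 27.70419, h(1.36) = -11.92454
x_2 = 1.36000 − (-11.92454)·(1.36000 − 3.48000) / (-11.92454 − 27.70419) = 1.36000 − (25.28003)/(-39.62874) = 1.99792
h(1.99792) = -6.46491
x_3 = 1.99792 − (-6.46491)·(1.99792 − 1.36000) / (-6.46491 − (-11.92454)) = 1.99792 − (-4.12411)/(5.45963) = 2.75330

1.998, 2.753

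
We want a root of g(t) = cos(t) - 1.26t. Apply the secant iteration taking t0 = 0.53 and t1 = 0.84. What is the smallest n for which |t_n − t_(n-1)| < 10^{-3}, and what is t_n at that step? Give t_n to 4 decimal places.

g(0.53) = 0.195007, g(0.84) = -0.390937
t2 = 0.840000 − (-0.390937)·(0.310000)/(-0.585944) = 0.633171;  |Δ| = 0.206829
g(0.633171) = 0.008361
t3 = 0.633171 − 0.008361·(-0.206829)/(0.399298) = 0.637501;  |Δ| = 0.004331
g(0.637501) = 0.000334
t4 = 0.637501 − 0.000334·(0.004331)/(-0.008027) = 0.637681;  |Δ| = 0.000180
|t4 − t3| = 0.000180 < 10^{-3}

n = 4, t_n = 0.6377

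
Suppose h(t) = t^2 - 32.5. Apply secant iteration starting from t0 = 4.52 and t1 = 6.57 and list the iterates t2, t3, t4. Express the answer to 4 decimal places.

5.6083, 5.6943, 5.7009

h(4.52) = -12.069600, h(6.57) = 10.664900
t2 = 6.570000 − 10.664900·(6.570000 − 4.520000) / (10.664900 − (-12.069600)) = 6.570000 − (21.863045)/(22.734500) = 5.608332
h(5.608332) = -1.046614
t3 = 5.608332 − (-1.046614)·(5.608332 − 6.570000) / (-1.046614 − 10.664900) = 5.608332 − (1.006495)/(-11.711514) = 5.694273
h(5.694273) = -0.075261
t4 = 5.694273 − (-0.075261)·(5.694273 − 5.608332) / (-0.075261 − (-1.046614)) = 5.694273 − (-0.006468)/(0.971353) = 5.700931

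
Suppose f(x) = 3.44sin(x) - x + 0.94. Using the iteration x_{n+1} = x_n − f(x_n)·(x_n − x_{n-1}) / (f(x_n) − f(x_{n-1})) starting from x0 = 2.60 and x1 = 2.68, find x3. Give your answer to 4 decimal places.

f(2.60) = 0.113325, f(2.68) = -0.207911
x2 = 2.680000 − (-0.207911)·(2.680000 − 2.600000) / (-0.207911 − 0.113325) = 2.680000 − (-0.016633)/(-0.321236) = 2.628222
f(2.628222) = 0.001217
x3 = 2.628222 − 0.001217·(2.628222 − 2.680000) / (0.001217 − (-0.207911)) = 2.628222 − (-0.000063)/(0.209128) = 2.628523

2.6285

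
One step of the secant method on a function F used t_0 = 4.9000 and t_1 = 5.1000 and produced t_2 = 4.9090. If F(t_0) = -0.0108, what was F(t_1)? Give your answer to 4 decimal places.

0.2292

The secant line through (4.9000, -0.0108) and (5.1000, F(t_1)) crosses zero at t_2 = 4.9090.
So (4.9000, -0.0108), (5.1000, F(t_1)), (4.9090, 0) are collinear:
F(t_1) = -0.0108 · (5.1000 − 4.9090) / (4.9000 − 4.9090) = -0.0108 · (0.191000)/(-0.009000) = 0.229200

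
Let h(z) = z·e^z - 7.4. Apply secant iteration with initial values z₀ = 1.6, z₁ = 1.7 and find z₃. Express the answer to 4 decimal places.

h(1.6) = 0.524852, h(1.7) = 1.905711
z₂ = 1.700000 − 1.905711·(1.700000 − 1.600000) / (1.905711 − 0.524852) = 1.700000 − (0.190571)/(1.380859) = 1.561991
h(1.561991) = 0.048049
z₃ = 1.561991 − 0.048049·(1.561991 − 1.700000) / (0.048049 − 1.905711) = 1.561991 − (-0.006631)/(-1.857661) = 1.558421

1.5584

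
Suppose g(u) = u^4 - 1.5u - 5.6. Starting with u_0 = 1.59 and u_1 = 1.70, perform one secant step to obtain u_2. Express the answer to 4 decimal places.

g(1.59) = -1.593710, g(1.70) = 0.202100
u_2 = 1.700000 − 0.202100·(1.700000 − 1.590000) / (0.202100 − (-1.593710)) = 1.700000 − (0.022231)/(1.795810) = 1.687621

1.6876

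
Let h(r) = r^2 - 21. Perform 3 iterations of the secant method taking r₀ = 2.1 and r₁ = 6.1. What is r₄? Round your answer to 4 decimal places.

h(2.1) = -16.590000, h(6.1) = 16.210000
r₂ = 6.100000 − 16.210000·(6.100000 − 2.100000) / (16.210000 − (-16.590000)) = 6.100000 − (64.840000)/(32.800000) = 4.123171
h(4.123171) = -3.999463
r₃ = 4.123171 − (-3.999463)·(4.123171 − 6.100000) / (-3.999463 − 16.210000) = 4.123171 − (7.906256)/(-20.209463) = 4.514386
h(4.514386) = -0.620317
r₄ = 4.514386 − (-0.620317)·(4.514386 − 4.123171) / (-0.620317 − (-3.999463)) = 4.514386 − (-0.242678)/(3.379146) = 4.586202

4.5862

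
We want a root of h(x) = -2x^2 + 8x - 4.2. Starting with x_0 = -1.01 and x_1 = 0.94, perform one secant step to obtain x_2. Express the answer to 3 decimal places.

h(-1.01) = -14.32020, h(0.94) = 1.55280
x_2 = 0.94000 − 1.55280·(0.94000 − (-1.01000)) / (1.55280 − (-14.32020)) = 0.94000 − (3.02796)/(15.87300) = 0.74924

0.749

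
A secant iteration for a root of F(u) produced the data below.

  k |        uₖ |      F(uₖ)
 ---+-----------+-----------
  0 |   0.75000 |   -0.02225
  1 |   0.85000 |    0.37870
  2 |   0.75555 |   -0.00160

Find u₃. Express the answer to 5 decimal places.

0.75595

u₃ = 0.75555 − (-0.00160)·(0.75555 − 0.85000) / (-0.00160 − 0.37870)
   = 0.75555 − (0.0001511)/(-0.3803000) = 0.7559474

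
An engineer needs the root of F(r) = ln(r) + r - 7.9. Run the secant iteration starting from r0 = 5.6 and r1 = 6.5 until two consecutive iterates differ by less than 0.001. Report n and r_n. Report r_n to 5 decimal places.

F(5.6) = -0.5772334, F(6.5) = 0.4718022
r2 = 6.5000000 − 0.4718022·(0.9000000)/(1.0490356) = 6.0952264;  |Δ| = 0.4047736
F(6.0952264) = 0.0027323
r3 = 6.0952264 − 0.0027323·(-0.4047736)/(-0.4690699) = 6.0928686;  |Δ| = 0.0023577
F(6.0928686) = -0.0000124
r4 = 6.0928686 − (-0.0000124)·(-0.0023577)/(-0.0027446) = 6.0928792;  |Δ| = 0.0000106
|r4 − r3| = 0.0000106 < 0.001

n = 4, r_n = 6.09288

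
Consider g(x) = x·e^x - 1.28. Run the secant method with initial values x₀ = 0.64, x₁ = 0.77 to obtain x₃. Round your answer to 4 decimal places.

g(0.64) = -0.066252, g(0.77) = 0.383020
x₂ = 0.770000 − 0.383020·(0.770000 − 0.640000) / (0.383020 − (-0.066252)) = 0.770000 − (0.049793)/(0.449272) = 0.659171
g(0.659171) = -0.005699
x₃ = 0.659171 − (-0.005699)·(0.659171 − 0.770000) / (-0.005699 − 0.383020) = 0.659171 − (0.000632)/(-0.388719) = 0.660795

0.6608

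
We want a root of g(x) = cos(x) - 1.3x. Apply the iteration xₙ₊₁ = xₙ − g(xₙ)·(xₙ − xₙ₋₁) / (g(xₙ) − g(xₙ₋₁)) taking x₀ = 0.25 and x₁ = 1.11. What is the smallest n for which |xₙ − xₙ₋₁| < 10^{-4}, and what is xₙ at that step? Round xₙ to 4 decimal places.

n = 5, xₙ = 0.6242

g(0.25) = 0.643912, g(1.11) = -0.998338
x₂ = 1.110000 − (-0.998338)·(0.860000)/(-1.642251) = 0.587199;  |Δ| = 0.522801
g(0.587199) = 0.069138
x₃ = 0.587199 − 0.069138·(-0.522801)/(1.067476) = 0.621059;  |Δ| = 0.033861
g(0.621059) = 0.005886
x₄ = 0.621059 − 0.005886·(0.033861)/(-0.063252) = 0.624210;  |Δ| = 0.003151
g(0.624210) = -0.000048
x₅ = 0.624210 − (-0.000048)·(0.003151)/(-0.005933) = 0.624185;  |Δ| = 0.000025
|x₅ − x₄| = 0.000025 < 10^{-4}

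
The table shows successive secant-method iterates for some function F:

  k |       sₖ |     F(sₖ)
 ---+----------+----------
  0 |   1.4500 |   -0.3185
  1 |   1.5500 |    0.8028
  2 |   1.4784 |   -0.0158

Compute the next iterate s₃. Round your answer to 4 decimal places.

1.4798

s₃ = 1.4784 − (-0.0158)·(1.4784 − 1.5500) / (-0.0158 − 0.8028)
   = 1.4784 − (0.001131)/(-0.818600) = 1.479782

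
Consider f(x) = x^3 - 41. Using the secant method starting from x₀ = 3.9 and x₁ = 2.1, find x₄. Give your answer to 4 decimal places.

f(3.9) = 18.319000, f(2.1) = -31.739000
x₂ = 2.100000 − (-31.739000)·(2.100000 − 3.900000) / (-31.739000 − 18.319000) = 2.100000 − (57.130200)/(-50.058000) = 3.241280
f(3.241280) = -6.947446
x₃ = 3.241280 − (-6.947446)·(3.241280 − 2.100000) / (-6.947446 − (-31.739000)) = 3.241280 − (-7.928982)/(24.791554) = 3.561106
f(3.561106) = 4.160081
x₄ = 3.561106 − 4.160081·(3.561106 − 3.241280) / (4.160081 − (-6.947446)) = 3.561106 − (1.330502)/(11.107527) = 3.441322

3.4413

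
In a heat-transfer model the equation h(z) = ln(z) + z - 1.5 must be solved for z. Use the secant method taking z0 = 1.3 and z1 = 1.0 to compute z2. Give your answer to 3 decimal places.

h(1.3) = 0.06236, h(1.0) = -0.50000
z2 = 1.00000 − (-0.50000)·(1.00000 − 1.30000) / (-0.50000 − 0.06236) = 1.00000 − (0.15000)/(-0.56236) = 1.26673

1.267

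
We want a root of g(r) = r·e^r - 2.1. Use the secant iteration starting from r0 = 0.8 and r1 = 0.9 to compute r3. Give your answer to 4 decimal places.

0.8752

g(0.8) = -0.319567, g(0.9) = 0.113643
r2 = 0.900000 − 0.113643·(0.900000 − 0.800000) / (0.113643 − (-0.319567)) = 0.900000 − (0.011364)/(0.433210) = 0.873767
g(0.873767) = -0.006524
r3 = 0.873767 − (-0.006524)·(0.873767 − 0.900000) / (-0.006524 − 0.113643) = 0.873767 − (0.000171)/(-0.120166) = 0.875191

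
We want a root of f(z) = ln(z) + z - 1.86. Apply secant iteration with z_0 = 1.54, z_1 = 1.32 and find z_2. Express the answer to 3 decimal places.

1.474

f(1.54) = 0.11178, f(1.32) = -0.26237
z_2 = 1.32000 − (-0.26237)·(1.32000 − 1.54000) / (-0.26237 − 0.11178) = 1.32000 − (0.05772)/(-0.37415) = 1.47427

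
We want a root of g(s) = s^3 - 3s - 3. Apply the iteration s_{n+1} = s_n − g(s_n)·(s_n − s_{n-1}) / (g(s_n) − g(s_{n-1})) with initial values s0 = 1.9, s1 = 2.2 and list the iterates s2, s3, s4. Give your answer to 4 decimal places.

g(1.9) = -1.841000, g(2.2) = 1.048000
s2 = 2.200000 − 1.048000·(2.200000 − 1.900000) / (1.048000 − (-1.841000)) = 2.200000 − (0.314400)/(2.889000) = 2.091173
g(2.091173) = -0.128806
s3 = 2.091173 − (-0.128806)·(2.091173 − 2.200000) / (-0.128806 − 1.048000) = 2.091173 − (0.014017)/(-1.176806) = 2.103085
g(2.103085) = -0.007382
s4 = 2.103085 − (-0.007382)·(2.103085 − 2.091173) / (-0.007382 − (-0.128806)) = 2.103085 − (-0.000088)/(0.121424) = 2.103809

2.0912, 2.1031, 2.1038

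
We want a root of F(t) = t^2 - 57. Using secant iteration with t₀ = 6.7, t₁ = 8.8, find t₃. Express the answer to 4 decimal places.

F(6.7) = -12.110000, F(8.8) = 20.440000
t₂ = 8.800000 − 20.440000·(8.800000 − 6.700000) / (20.440000 − (-12.110000)) = 8.800000 − (42.924000)/(32.550000) = 7.481290
F(7.481290) = -1.030295
t₃ = 7.481290 − (-1.030295)·(7.481290 − 8.800000) / (-1.030295 − 20.440000) = 7.481290 − (1.358660)/(-21.470295) = 7.544571

7.5446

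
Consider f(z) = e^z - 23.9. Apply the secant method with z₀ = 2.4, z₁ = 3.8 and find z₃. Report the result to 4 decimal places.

3.1048

f(2.4) = -12.876824, f(3.8) = 20.801184
z₂ = 3.800000 − 20.801184·(3.800000 − 2.400000) / (20.801184 − (-12.876824)) = 3.800000 − (29.121658)/(33.678008) = 2.935292
f(2.935292) = -5.073009
z₃ = 2.935292 − (-5.073009)·(2.935292 − 3.800000) / (-5.073009 − 20.801184) = 2.935292 − (4.386674)/(-25.874193) = 3.104830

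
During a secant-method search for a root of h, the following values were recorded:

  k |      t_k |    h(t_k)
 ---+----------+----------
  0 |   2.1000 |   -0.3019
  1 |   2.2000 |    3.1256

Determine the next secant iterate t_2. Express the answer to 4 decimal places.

t_2 = 2.2000 − 3.1256·(2.2000 − 2.1000) / (3.1256 − (-0.3019))
   = 2.2000 − (0.312560)/(3.427500) = 2.108808

2.1088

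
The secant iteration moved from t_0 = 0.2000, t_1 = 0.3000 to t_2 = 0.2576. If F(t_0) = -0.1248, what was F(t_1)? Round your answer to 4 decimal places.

0.0919

The secant line through (0.2000, -0.1248) and (0.3000, F(t_1)) crosses zero at t_2 = 0.2576.
So (0.2000, -0.1248), (0.3000, F(t_1)), (0.2576, 0) are collinear:
F(t_1) = -0.1248 · (0.3000 − 0.2576) / (0.2000 − 0.2576) = -0.1248 · (0.042400)/(-0.057600) = 0.091867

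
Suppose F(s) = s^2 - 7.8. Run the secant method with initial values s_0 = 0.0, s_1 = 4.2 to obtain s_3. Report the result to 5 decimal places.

F(0.0) = -7.8000000, F(4.2) = 9.8400000
s_2 = 4.2000000 − 9.8400000·(4.2000000 − 0.0000000) / (9.8400000 − (-7.8000000)) = 4.2000000 − (41.3280000)/(17.6400000) = 1.8571429
F(1.8571429) = -4.3510204
s_3 = 1.8571429 − (-4.3510204)·(1.8571429 − 4.2000000) / (-4.3510204 − 9.8400000) = 1.8571429 − (10.1938192)/(-14.1910204) = 2.5754717

2.57547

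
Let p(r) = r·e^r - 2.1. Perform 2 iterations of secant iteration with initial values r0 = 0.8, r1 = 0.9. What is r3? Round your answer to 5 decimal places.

0.87519

p(0.8) = -0.3195673, p(0.9) = 0.1136428
r2 = 0.9000000 − 0.1136428·(0.9000000 − 0.8000000) / (0.1136428 − (-0.3195673)) = 0.9000000 − (0.0113643)/(0.4332101) = 0.8737673
p(0.8737673) = -0.0065235
r3 = 0.8737673 − (-0.0065235)·(0.8737673 − 0.9000000) / (-0.0065235 − 0.1136428) = 0.8737673 − (0.0001711)/(-0.1201663) = 0.8751914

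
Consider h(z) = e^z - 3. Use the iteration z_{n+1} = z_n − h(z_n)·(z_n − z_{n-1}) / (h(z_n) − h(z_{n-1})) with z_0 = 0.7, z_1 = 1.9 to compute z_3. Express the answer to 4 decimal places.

1.0472

h(0.7) = -0.986247, h(1.9) = 3.685894
z_2 = 1.900000 − 3.685894·(1.900000 − 0.700000) / (3.685894 − (-0.986247)) = 1.900000 − (4.423073)/(4.672142) = 0.953309
h(0.953309) = -0.405719
z_3 = 0.953309 − (-0.405719)·(0.953309 − 1.900000) / (-0.405719 − 3.685894) = 0.953309 − (0.384091)/(-4.091614) = 1.047182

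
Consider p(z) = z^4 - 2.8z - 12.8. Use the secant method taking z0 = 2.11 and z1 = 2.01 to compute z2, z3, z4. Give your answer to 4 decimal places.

2.0754, 2.0773, 2.0772

p(2.11) = 1.113194, p(2.01) = -2.105592
z2 = 2.010000 − (-2.105592)·(2.010000 − 2.110000) / (-2.105592 − 1.113194) = 2.010000 − (0.210559)/(-3.218786) = 2.075416
p(2.075416) = -0.057897
z3 = 2.075416 − (-0.057897)·(2.075416 − 2.010000) / (-0.057897 − (-2.105592)) = 2.075416 − (-0.003787)/(2.047695) = 2.077265
p(2.077265) = 0.003150
z4 = 2.077265 − 0.003150·(2.077265 − 2.075416) / (0.003150 − (-0.057897)) = 2.077265 − (0.000006)/(0.061047) = 2.077170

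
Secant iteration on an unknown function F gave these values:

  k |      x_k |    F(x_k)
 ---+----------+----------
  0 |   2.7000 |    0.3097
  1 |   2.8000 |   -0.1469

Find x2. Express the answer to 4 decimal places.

x2 = 2.8000 − (-0.1469)·(2.8000 − 2.7000) / (-0.1469 − 0.3097)
   = 2.8000 − (-0.014690)/(-0.456600) = 2.767827

2.7678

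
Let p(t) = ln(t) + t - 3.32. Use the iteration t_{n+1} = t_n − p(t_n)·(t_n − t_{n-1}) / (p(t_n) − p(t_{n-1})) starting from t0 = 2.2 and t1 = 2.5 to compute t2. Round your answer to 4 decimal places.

p(2.2) = -0.331543, p(2.5) = 0.096291
t2 = 2.500000 − 0.096291·(2.500000 − 2.200000) / (0.096291 − (-0.331543)) = 2.500000 − (0.028887)/(0.427833) = 2.432480

2.4325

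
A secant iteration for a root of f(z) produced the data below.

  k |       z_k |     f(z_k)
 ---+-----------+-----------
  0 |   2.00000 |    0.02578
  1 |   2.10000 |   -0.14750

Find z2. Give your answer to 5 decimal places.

z2 = 2.10000 − (-0.14750)·(2.10000 − 2.00000) / (-0.14750 − 0.02578)
   = 2.10000 − (-0.0147500)/(-0.1732800) = 2.0148777

2.01488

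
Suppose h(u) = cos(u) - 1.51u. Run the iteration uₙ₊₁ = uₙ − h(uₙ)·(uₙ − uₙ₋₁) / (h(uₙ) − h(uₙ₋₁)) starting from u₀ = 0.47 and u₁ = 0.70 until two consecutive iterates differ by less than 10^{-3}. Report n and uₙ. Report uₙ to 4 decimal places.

n = 4, uₙ = 0.5608

h(0.47) = 0.181868, h(0.70) = -0.292158
u₂ = 0.700000 − (-0.292158)·(0.230000)/(-0.474026) = 0.558243;  |Δ| = 0.141757
h(0.558243) = 0.005239
u₃ = 0.558243 − 0.005239·(-0.141757)/(0.297397) = 0.560741;  |Δ| = 0.002497
h(0.560741) = 0.000143
u₄ = 0.560741 − 0.000143·(0.002497)/(-0.005096) = 0.560811;  |Δ| = 0.000070
|u₄ − u₃| = 0.000070 < 10^{-3}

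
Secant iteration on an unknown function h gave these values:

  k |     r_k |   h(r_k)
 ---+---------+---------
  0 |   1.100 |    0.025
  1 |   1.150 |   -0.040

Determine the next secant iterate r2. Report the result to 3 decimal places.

r2 = 1.150 − (-0.040)·(1.150 − 1.100) / (-0.040 − 0.025)
   = 1.150 − (-0.00200)/(-0.06500) = 1.11923

1.119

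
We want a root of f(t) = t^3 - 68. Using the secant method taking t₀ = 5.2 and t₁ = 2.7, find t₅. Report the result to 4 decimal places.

4.0809

f(5.2) = 72.608000, f(2.7) = -48.317000
t₂ = 2.700000 − (-48.317000)·(2.700000 − 5.200000) / (-48.317000 − 72.608000) = 2.700000 − (120.792500)/(-120.925000) = 3.698904
f(3.698904) = -17.391988
t₃ = 3.698904 − (-17.391988)·(3.698904 − 2.700000) / (-17.391988 − (-48.317000)) = 3.698904 − (-17.372931)/(30.925012) = 4.260680
f(4.260680) = 9.345821
t₄ = 4.260680 − 9.345821·(4.260680 − 3.698904) / (9.345821 − (-17.391988)) = 4.260680 − (5.250258)/(26.737809) = 4.064319
f(4.064319) = -0.862754
t₅ = 4.064319 − (-0.862754)·(4.064319 − 4.260680) / (-0.862754 − 9.345821) = 4.064319 − (0.169411)/(-10.208575) = 4.080914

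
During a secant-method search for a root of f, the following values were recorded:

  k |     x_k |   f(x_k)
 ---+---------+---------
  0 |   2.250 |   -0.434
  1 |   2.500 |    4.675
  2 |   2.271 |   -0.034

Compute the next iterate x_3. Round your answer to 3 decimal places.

2.273

x_3 = 2.271 − (-0.034)·(2.271 − 2.500) / (-0.034 − 4.675)
   = 2.271 − (0.00779)/(-4.70900) = 2.27265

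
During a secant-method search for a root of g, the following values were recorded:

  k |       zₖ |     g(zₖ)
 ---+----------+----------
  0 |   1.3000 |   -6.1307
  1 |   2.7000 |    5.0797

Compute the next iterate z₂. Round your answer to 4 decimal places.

z₂ = 2.7000 − 5.0797·(2.7000 − 1.3000) / (5.0797 − (-6.1307))
   = 2.7000 − (7.111580)/(11.210400) = 2.065627

2.0656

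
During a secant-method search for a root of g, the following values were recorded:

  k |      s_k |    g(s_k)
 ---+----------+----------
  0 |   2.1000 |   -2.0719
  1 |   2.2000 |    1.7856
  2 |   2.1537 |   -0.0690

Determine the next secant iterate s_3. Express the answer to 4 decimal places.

2.1554

s_3 = 2.1537 − (-0.0690)·(2.1537 − 2.2000) / (-0.0690 − 1.7856)
   = 2.1537 − (0.003195)/(-1.854600) = 2.155423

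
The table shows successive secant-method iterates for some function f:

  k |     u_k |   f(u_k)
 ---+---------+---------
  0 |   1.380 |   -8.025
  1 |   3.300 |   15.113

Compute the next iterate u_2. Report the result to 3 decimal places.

u_2 = 3.300 − 15.113·(3.300 − 1.380) / (15.113 − (-8.025))
   = 3.300 − (29.01696)/(23.13800) = 2.04592

2.046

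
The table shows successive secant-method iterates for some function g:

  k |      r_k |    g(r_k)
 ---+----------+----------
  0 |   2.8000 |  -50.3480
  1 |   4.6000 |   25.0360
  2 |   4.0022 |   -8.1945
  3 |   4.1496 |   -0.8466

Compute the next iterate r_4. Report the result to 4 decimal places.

4.1666

r_4 = 4.1496 − (-0.8466)·(4.1496 − 4.0022) / (-0.8466 − (-8.1945))
   = 4.1496 − (-0.124789)/(7.347900) = 4.166583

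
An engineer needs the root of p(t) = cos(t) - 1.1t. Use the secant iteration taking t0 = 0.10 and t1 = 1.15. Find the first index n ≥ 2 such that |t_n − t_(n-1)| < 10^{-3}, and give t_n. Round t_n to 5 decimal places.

p(0.10) = 0.8850042, p(1.15) = -0.8565126
t2 = 1.1500000 − (-0.8565126)·(1.0500000)/(-1.7415167) = 0.6335891;  |Δ| = 0.5164109
p(0.6335891) = 0.1089598
t3 = 0.6335891 − 0.1089598·(-0.5164109)/(0.9654723) = 0.6918694;  |Δ| = 0.0582803
p(0.6918694) = 0.0089984
t4 = 0.6918694 − 0.0089984·(0.0582803)/(-0.0999614) = 0.6971157;  |Δ| = 0.0052463
p(0.6971157) = -0.0001302
t5 = 0.6971157 − (-0.0001302)·(0.0052463)/(-0.0091285) = 0.6970409;  |Δ| = 0.0000748
|t5 − t4| = 0.0000748 < 10^{-3}

n = 5, t_n = 0.69704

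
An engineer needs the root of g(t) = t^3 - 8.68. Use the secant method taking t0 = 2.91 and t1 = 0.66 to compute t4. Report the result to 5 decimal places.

g(2.91) = 15.9621710, g(0.66) = -8.3925040
t2 = 0.6600000 − (-8.3925040)·(0.6600000 − 2.9100000) / (-8.3925040 − 15.9621710) = 0.6600000 − (18.8831340)/(-24.3546750) = 1.4353392
g(1.4353392) = -5.7229162
t3 = 1.4353392 − (-5.7229162)·(1.4353392 − 0.6600000) / (-5.7229162 − (-8.3925040)) = 1.4353392 − (-4.4372012)/(2.6695878) = 3.0974689
g(3.0974689) = 21.0380887
t4 = 3.0974689 − 21.0380887·(3.0974689 − 1.4353392) / (21.0380887 − (-5.7229162)) = 3.0974689 − (34.9680328)/(26.7610049) = 1.7907903

1.79079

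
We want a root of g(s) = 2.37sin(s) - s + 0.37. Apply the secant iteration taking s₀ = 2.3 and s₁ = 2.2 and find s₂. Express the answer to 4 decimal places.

2.2346

g(2.3) = -0.162679, g(2.2) = 0.086136
s₂ = 2.200000 − 0.086136·(2.200000 − 2.300000) / (0.086136 − (-0.162679)) = 2.200000 − (-0.008614)/(0.248815) = 2.234619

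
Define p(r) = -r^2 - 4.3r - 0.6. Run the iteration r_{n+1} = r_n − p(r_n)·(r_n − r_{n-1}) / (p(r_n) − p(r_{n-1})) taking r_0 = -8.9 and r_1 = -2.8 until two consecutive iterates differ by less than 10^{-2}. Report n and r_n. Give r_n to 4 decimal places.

n = 7, r_n = -4.1556

p(-8.9) = -41.540000, p(-2.8) = 3.600000
r_2 = -2.800000 − 3.600000·(6.100000)/(45.140000) = -3.286486;  |Δ| = 0.486486
p(-3.286486) = 2.730898
r_3 = -3.286486 − 2.730898·(-0.486486)/(-0.869102) = -4.815129;  |Δ| = 1.528642
p(-4.815129) = -3.080410
r_4 = -4.815129 − (-3.080410)·(-1.528642)/(-5.811309) = -4.004839;  |Δ| = 0.810290
p(-4.004839) = 0.582074
r_5 = -4.004839 − 0.582074·(0.810290)/(3.662484) = -4.133617;  |Δ| = 0.128778
p(-4.133617) = 0.087764
r_6 = -4.133617 − 0.087764·(-0.128778)/(-0.494310) = -4.156481;  |Δ| = 0.022864
p(-4.156481) = -0.003467
r_7 = -4.156481 − (-0.003467)·(-0.022864)/(-0.091231) = -4.155612;  |Δ| = 0.000869
|r_7 − r_6| = 0.000869 < 10^{-2}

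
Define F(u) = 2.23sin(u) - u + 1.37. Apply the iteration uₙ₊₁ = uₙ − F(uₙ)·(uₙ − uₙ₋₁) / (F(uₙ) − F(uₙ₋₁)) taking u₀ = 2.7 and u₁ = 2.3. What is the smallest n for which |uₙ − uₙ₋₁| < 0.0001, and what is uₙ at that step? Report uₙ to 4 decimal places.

F(2.7) = -0.376943, F(2.3) = 0.732923
u₂ = 2.300000 − 0.732923·(-0.400000)/(1.109865) = 2.564148;  |Δ| = 0.264148
F(2.564148) = 0.023174
u₃ = 2.564148 − 0.023174·(0.264148)/(-0.709749) = 2.572773;  |Δ| = 0.008625
F(2.572773) = -0.001610
u₄ = 2.572773 − (-0.001610)·(0.008625)/(-0.024785) = 2.572213;  |Δ| = 0.000560
F(2.572213) = 0.000003
u₅ = 2.572213 − 0.000003·(-0.000560)/(0.001613) = 2.572214;  |Δ| = 0.000001
|u₅ − u₄| = 0.000001 < 0.0001

n = 5, uₙ = 2.5722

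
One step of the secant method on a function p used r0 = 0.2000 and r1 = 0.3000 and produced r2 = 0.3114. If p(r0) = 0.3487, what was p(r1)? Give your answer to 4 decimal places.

0.0357

The secant line through (0.2000, 0.3487) and (0.3000, p(r1)) crosses zero at r2 = 0.3114.
So (0.2000, 0.3487), (0.3000, p(r1)), (0.3114, 0) are collinear:
p(r1) = 0.3487 · (0.3000 − 0.3114) / (0.2000 − 0.3114) = 0.3487 · (-0.011400)/(-0.111400) = 0.035684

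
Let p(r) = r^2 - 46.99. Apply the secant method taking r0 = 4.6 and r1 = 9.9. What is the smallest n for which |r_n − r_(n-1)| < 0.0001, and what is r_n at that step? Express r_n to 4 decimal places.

n = 6, r_n = 6.8549

p(4.6) = -25.830000, p(9.9) = 51.020000
r2 = 9.900000 − 51.020000·(5.300000)/(76.850000) = 6.381379;  |Δ| = 3.518621
p(6.381379) = -6.267998
r3 = 6.381379 − (-6.267998)·(-3.518621)/(-57.287998) = 6.766359;  |Δ| = 0.384980
p(6.766359) = -1.206388
r4 = 6.766359 − (-1.206388)·(0.384980)/(5.061610) = 6.858115;  |Δ| = 0.091756
p(6.858115) = 0.043744
r5 = 6.858115 − 0.043744·(0.091756)/(1.250131) = 6.854905;  |Δ| = 0.003211
p(6.854905) = -0.000284
r6 = 6.854905 − (-0.000284)·(-0.003211)/(-0.044028) = 6.854925;  |Δ| = 0.000021
|r6 − r5| = 0.000021 < 0.0001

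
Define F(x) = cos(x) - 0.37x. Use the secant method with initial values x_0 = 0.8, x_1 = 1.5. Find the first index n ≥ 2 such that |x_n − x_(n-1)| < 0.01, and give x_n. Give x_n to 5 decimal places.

F(0.8) = 0.4007067, F(1.5) = -0.4842628
x_2 = 1.5000000 − (-0.4842628)·(0.7000000)/(-0.8849695) = 1.1169541;  |Δ| = 0.3830459
F(1.1169541) = 0.0251490
x_3 = 1.1169541 − 0.0251490·(-0.3830459)/(0.5094118) = 1.1358646;  |Δ| = 0.0189105
F(1.1358646) = 0.0010786
x_4 = 1.1358646 − 0.0010786·(0.0189105)/(-0.0240705) = 1.1367120;  |Δ| = 0.0008474
|x_4 − x_3| = 0.0008474 < 0.01

n = 4, x_n = 1.13671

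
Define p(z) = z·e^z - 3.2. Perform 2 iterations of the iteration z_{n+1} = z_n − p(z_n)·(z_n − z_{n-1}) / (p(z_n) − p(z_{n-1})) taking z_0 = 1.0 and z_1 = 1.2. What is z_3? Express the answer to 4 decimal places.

1.0826

p(1.0) = -0.481718, p(1.2) = 0.784140
z_2 = 1.200000 − 0.784140·(1.200000 − 1.000000) / (0.784140 − (-0.481718)) = 1.200000 − (0.156828)/(1.265858) = 1.076109
p(1.076109) = -0.043508
z_3 = 1.076109 − (-0.043508)·(1.076109 − 1.200000) / (-0.043508 − 0.784140) = 1.076109 − (0.005390)/(-0.827648) = 1.082622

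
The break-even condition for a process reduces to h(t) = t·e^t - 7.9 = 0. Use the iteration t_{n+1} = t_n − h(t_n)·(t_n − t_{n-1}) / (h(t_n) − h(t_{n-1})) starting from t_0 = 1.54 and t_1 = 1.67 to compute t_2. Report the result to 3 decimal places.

1.595

h(1.54) = -0.71653, h(1.67) = 0.97132
t_2 = 1.67000 − 0.97132·(1.67000 − 1.54000) / (0.97132 − (-0.71653)) = 1.67000 − (0.12627)/(1.68785) = 1.59519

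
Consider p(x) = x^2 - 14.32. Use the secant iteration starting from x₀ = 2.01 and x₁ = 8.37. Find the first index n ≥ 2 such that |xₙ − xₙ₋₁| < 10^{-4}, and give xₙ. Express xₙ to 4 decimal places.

p(2.01) = -10.279900, p(8.37) = 55.736900
x₂ = 8.370000 − 55.736900·(6.360000)/(66.016800) = 3.000356;  |Δ| = 5.369644
p(3.000356) = -5.317861
x₃ = 3.000356 − (-5.317861)·(-5.369644)/(-61.054761) = 3.468052;  |Δ| = 0.467695
p(3.468052) = -2.292618
x₄ = 3.468052 − (-2.292618)·(0.467695)/(3.025243) = 3.822485;  |Δ| = 0.354433
p(3.822485) = 0.291389
x₅ = 3.822485 − 0.291389·(0.354433)/(2.584007) = 3.782517;  |Δ| = 0.039968
p(3.782517) = -0.012569
x₆ = 3.782517 − (-0.012569)·(-0.039968)/(-0.303958) = 3.784169;  |Δ| = 0.001653
p(3.784169) = -0.000063
x₇ = 3.784169 − (-0.000063)·(0.001653)/(0.012505) = 3.784178;  |Δ| = 0.000008
|x₇ − x₆| = 0.000008 < 10^{-4}

n = 7, xₙ = 3.7842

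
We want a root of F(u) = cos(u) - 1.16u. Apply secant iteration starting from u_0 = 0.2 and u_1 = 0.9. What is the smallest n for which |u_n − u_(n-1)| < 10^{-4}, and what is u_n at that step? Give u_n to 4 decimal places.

n = 5, u_n = 0.6737

F(0.2) = 0.748067, F(0.9) = -0.422390
u_2 = 0.900000 − (-0.422390)·(0.700000)/(-1.170457) = 0.647387;  |Δ| = 0.252613
F(0.647387) = 0.046694
u_3 = 0.647387 − 0.046694·(-0.252613)/(0.469084) = 0.672533;  |Δ| = 0.025146
F(0.672533) = 0.002109
u_4 = 0.672533 − 0.002109·(0.025146)/(-0.044586) = 0.673722;  |Δ| = 0.001189
F(0.673722) = -0.000012
u_5 = 0.673722 − (-0.000012)·(0.001189)/(-0.002121) = 0.673715;  |Δ| = 0.000007
|u_5 − u_4| = 0.000007 < 10^{-4}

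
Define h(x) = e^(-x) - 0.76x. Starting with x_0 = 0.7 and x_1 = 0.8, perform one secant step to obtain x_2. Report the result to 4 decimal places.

0.6713

h(0.7) = -0.035415, h(0.8) = -0.158671
x_2 = 0.800000 − (-0.158671)·(0.800000 − 0.700000) / (-0.158671 − (-0.035415)) = 0.800000 − (-0.015867)/(-0.123256) = 0.671267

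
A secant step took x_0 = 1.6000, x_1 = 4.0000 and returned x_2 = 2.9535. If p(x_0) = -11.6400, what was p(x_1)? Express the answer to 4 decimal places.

8.9998

The secant line through (1.6000, -11.6400) and (4.0000, p(x_1)) crosses zero at x_2 = 2.9535.
So (1.6000, -11.6400), (4.0000, p(x_1)), (2.9535, 0) are collinear:
p(x_1) = -11.6400 · (4.0000 − 2.9535) / (1.6000 − 2.9535) = -11.6400 · (1.046500)/(-1.353500) = 8.999823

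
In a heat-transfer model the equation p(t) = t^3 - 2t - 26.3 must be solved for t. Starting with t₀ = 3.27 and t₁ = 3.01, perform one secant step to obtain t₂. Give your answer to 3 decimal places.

p(3.27) = 2.12578, p(3.01) = -5.04910
t₂ = 3.01000 − (-5.04910)·(3.01000 − 3.27000) / (-5.04910 − 2.12578) = 3.01000 − (1.31277)/(-7.17488) = 3.19297

3.193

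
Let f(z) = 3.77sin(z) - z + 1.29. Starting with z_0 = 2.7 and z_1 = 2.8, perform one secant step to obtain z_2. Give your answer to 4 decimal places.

2.7449

f(2.7) = 0.201222, f(2.8) = -0.247095
z_2 = 2.800000 − (-0.247095)·(2.800000 − 2.700000) / (-0.247095 − 0.201222) = 2.800000 − (-0.024709)/(-0.448317) = 2.744884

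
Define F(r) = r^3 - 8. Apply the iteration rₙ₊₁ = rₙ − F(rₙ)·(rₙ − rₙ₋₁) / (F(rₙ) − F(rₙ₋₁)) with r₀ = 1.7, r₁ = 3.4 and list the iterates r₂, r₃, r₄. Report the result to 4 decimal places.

F(1.7) = -3.087000, F(3.4) = 31.304000
r₂ = 3.400000 − 31.304000·(3.400000 − 1.700000) / (31.304000 − (-3.087000)) = 3.400000 − (53.216800)/(34.391000) = 1.852595
F(1.852595) = -1.641692
r₃ = 1.852595 − (-1.641692)·(1.852595 − 3.400000) / (-1.641692 − 31.304000) = 1.852595 − (2.540362)/(-32.945692) = 1.929703
F(1.929703) = -0.814265
r₄ = 1.929703 − (-0.814265)·(1.929703 − 1.852595) / (-0.814265 − (-1.641692)) = 1.929703 − (-0.062786)/(0.827427) = 2.005584

1.8526, 1.9297, 2.0056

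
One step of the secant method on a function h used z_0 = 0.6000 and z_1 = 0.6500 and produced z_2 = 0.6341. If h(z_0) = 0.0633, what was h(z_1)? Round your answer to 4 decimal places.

-0.0295

The secant line through (0.6000, 0.0633) and (0.6500, h(z_1)) crosses zero at z_2 = 0.6341.
So (0.6000, 0.0633), (0.6500, h(z_1)), (0.6341, 0) are collinear:
h(z_1) = 0.0633 · (0.6500 − 0.6341) / (0.6000 − 0.6341) = 0.0633 · (0.015900)/(-0.034100) = -0.029515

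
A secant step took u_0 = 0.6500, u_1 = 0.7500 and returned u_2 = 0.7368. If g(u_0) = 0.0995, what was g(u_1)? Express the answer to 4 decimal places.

The secant line through (0.6500, 0.0995) and (0.7500, g(u_1)) crosses zero at u_2 = 0.7368.
So (0.6500, 0.0995), (0.7500, g(u_1)), (0.7368, 0) are collinear:
g(u_1) = 0.0995 · (0.7500 − 0.7368) / (0.6500 − 0.7368) = 0.0995 · (0.013200)/(-0.086800) = -0.015131

-0.0151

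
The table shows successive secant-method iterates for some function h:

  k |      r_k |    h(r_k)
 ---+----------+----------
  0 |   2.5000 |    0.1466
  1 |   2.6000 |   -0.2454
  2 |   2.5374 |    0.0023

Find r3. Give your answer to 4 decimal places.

r3 = 2.5374 − 0.0023·(2.5374 − 2.6000) / (0.0023 − (-0.2454))
   = 2.5374 − (-0.000144)/(0.247700) = 2.537981

2.5380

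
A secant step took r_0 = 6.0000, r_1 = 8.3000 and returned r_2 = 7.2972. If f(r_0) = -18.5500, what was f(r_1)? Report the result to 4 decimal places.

14.3401

The secant line through (6.0000, -18.5500) and (8.3000, f(r_1)) crosses zero at r_2 = 7.2972.
So (6.0000, -18.5500), (8.3000, f(r_1)), (7.2972, 0) are collinear:
f(r_1) = -18.5500 · (8.3000 − 7.2972) / (6.0000 − 7.2972) = -18.5500 · (1.002800)/(-1.297200) = 14.340071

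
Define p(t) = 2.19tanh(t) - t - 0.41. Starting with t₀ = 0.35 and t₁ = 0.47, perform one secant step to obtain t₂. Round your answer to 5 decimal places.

p(0.35) = -0.0233376, p(0.47) = 0.0796565
t₂ = 0.4700000 − 0.0796565·(0.4700000 − 0.3500000) / (0.0796565 − (-0.0233376)) = 0.4700000 − (0.0095588)/(0.1029941) = 0.3771910

0.37719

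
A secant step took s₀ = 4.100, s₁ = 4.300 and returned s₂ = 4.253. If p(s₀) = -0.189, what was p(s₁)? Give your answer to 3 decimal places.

The secant line through (4.100, -0.189) and (4.300, p(s₁)) crosses zero at s₂ = 4.253.
So (4.100, -0.189), (4.300, p(s₁)), (4.253, 0) are collinear:
p(s₁) = -0.189 · (4.300 − 4.253) / (4.100 − 4.253) = -0.189 · (0.04700)/(-0.15300) = 0.05806

0.058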